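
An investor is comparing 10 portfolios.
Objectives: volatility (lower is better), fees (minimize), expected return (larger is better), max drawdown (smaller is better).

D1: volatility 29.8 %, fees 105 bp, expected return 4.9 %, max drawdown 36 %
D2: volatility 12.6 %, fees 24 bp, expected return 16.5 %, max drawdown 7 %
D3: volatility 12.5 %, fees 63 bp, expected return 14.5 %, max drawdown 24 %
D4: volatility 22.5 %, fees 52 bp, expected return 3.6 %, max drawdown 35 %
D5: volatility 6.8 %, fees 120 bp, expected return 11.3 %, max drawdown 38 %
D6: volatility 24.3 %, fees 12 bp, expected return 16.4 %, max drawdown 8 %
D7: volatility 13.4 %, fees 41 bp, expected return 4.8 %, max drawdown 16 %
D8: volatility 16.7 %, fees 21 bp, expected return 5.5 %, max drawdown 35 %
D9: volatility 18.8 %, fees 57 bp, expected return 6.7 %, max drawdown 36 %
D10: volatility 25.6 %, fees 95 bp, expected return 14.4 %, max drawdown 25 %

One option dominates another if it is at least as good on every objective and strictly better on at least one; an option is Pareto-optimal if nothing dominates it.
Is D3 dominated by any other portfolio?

D1: worse on volatility (29.8 vs 12.5).
D2: worse on volatility (12.6 vs 12.5).
D4: worse on volatility (22.5 vs 12.5).
D5: worse on fees (120 vs 63).
D6: worse on volatility (24.3 vs 12.5).
D7: worse on volatility (13.4 vs 12.5).
D8: worse on volatility (16.7 vs 12.5).
D9: worse on volatility (18.8 vs 12.5).
D10: worse on volatility (25.6 vs 12.5).
No option is at least as good as D3 on every objective and strictly better on one.

No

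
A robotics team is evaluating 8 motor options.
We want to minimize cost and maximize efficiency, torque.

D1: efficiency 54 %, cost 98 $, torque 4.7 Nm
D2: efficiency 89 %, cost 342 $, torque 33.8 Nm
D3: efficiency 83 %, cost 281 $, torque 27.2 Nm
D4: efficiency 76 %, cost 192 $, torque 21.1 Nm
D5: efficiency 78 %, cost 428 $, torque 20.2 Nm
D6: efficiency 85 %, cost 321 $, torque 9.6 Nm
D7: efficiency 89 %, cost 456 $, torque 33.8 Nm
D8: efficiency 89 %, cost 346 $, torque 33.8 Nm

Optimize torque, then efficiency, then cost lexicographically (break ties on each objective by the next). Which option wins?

First maximize torque: best is 33.8, kept {D2, D7, D8}.
Then maximize efficiency: best is 89, kept {D2, D7, D8}.
Then minimize cost: best is 342, kept {D2}.

D2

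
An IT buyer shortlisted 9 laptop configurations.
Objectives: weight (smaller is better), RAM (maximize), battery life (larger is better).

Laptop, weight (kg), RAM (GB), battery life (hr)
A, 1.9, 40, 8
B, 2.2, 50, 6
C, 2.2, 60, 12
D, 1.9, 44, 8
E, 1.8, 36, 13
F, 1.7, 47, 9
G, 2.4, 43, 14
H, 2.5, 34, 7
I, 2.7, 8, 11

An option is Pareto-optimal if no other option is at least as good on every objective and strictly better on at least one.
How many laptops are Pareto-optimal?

4

A: dominated by D (weight 1.9≤1.9, RAM 44≥40, battery life 8≥8).
B: dominated by C (weight 2.2≤2.2, RAM 60≥50, battery life 12≥6).
C: not dominated (best RAM).
D: dominated by F (weight 1.7≤1.9, RAM 47≥44, battery life 9≥8).
E: not dominated.
F: not dominated (best weight).
G: not dominated (best battery life).
H: dominated by A (weight 1.9≤2.5, RAM 40≥34, battery life 8≥7).
I: dominated by C (weight 2.2≤2.7, RAM 60≥8, battery life 12≥11).
Pareto-optimal: C, E, F, G → 4.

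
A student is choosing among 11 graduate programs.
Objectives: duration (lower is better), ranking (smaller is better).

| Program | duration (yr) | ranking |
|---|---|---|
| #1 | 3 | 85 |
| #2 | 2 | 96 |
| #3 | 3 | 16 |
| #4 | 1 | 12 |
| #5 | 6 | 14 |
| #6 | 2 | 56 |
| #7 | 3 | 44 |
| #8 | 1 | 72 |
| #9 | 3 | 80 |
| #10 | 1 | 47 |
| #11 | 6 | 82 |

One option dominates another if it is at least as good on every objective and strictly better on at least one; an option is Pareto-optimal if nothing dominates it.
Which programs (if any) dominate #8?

#4: duration 1≤1, ranking 12≤72 — dominates #8.
#10: duration 1≤1, ranking 47≤72 — dominates #8.
Others (#1, #2, #3, #5, #6, #7, #9, #11) are each worse than #8 on at least one objective.

#4, #10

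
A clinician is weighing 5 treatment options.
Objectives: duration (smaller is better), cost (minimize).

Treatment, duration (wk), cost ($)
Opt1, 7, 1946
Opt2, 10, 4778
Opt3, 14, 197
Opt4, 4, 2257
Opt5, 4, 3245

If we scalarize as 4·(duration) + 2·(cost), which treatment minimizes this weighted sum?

Opt3

Opt1: 4·7 + 2·1946 = 3920
Opt2: 4·10 + 2·4778 = 9596
Opt3: 4·14 + 2·197 = 450
Opt4: 4·4 + 2·2257 = 4530
Opt5: 4·4 + 2·3245 = 6506
Lowest: Opt3 at 450.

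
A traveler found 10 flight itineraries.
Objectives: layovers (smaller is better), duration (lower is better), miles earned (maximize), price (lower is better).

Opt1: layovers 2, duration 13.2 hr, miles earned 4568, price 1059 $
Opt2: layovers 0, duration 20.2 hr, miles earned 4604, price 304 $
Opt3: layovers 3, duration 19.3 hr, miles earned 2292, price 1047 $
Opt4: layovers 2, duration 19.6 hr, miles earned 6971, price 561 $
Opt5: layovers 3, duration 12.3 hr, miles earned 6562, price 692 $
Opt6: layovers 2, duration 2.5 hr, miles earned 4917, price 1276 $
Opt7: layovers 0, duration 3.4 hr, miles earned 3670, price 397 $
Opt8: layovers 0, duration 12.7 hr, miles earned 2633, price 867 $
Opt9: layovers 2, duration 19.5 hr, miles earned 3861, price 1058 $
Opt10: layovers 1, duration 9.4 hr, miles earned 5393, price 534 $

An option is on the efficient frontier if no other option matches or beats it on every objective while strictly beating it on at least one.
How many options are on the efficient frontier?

6

Opt1: dominated by Opt10 (layovers 1≤2, duration 9.4≤13.2, miles earned 5393≥4568, price 534≤1059).
Opt2: not dominated (best price).
Opt3: dominated by Opt5 (layovers 3≤3, duration 12.3≤19.3, miles earned 6562≥2292, price 692≤1047).
Opt4: not dominated (best miles earned).
Opt5: not dominated.
Opt6: not dominated (best duration).
Opt7: not dominated.
Opt8: dominated by Opt7 (layovers 0≤0, duration 3.4≤12.7, miles earned 3670≥2633, price 397≤867).
Opt9: dominated by Opt10 (layovers 1≤2, duration 9.4≤19.5, miles earned 5393≥3861, price 534≤1058).
Opt10: not dominated.
Pareto-optimal: Opt2, Opt4, Opt5, Opt6, Opt7, Opt10 → 6.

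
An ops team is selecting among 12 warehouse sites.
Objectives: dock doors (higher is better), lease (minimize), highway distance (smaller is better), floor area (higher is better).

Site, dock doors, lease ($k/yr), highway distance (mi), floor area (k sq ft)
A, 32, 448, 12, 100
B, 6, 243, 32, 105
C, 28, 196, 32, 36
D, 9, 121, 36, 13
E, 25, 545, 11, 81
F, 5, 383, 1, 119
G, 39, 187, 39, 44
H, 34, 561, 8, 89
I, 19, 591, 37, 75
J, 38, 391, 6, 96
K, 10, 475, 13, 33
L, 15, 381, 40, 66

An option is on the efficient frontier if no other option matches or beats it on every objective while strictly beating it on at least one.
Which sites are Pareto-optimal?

A: not dominated.
B: not dominated.
C: not dominated.
D: not dominated (best lease).
E: dominated by J (dock doors 38≥25, lease 391≤545, highway distance 6≤11, floor area 96≥81).
F: not dominated (best highway distance).
G: not dominated (best dock doors).
H: dominated by J (dock doors 38≥34, lease 391≤561, highway distance 6≤8, floor area 96≥89).
I: dominated by A (dock doors 32≥19, lease 448≤591, highway distance 12≤37, floor area 100≥75).
J: not dominated.
K: dominated by A (dock doors 32≥10, lease 448≤475, highway distance 12≤13, floor area 100≥33).
L: not dominated.

A, B, C, D, F, G, J, L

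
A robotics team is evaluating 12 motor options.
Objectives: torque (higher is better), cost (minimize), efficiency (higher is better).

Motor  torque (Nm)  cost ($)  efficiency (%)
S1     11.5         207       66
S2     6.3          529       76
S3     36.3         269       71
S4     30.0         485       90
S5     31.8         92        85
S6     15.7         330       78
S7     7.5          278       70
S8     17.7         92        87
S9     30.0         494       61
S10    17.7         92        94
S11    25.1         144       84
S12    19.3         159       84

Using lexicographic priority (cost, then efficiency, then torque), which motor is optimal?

First minimize cost: best is 92, kept {S5, S8, S10}.
Then maximize efficiency: best is 94, kept {S10}.

S10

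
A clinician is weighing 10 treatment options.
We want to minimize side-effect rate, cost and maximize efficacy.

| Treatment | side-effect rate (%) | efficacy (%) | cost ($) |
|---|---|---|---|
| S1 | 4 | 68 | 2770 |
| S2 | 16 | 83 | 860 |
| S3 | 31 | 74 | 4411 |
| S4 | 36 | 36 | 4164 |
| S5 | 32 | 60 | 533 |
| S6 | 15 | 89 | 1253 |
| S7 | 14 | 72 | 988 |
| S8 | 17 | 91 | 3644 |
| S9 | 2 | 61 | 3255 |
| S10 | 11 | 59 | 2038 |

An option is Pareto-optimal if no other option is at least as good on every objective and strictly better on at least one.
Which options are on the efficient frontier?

S1, S2, S5, S6, S7, S8, S9, S10

S1: not dominated.
S2: not dominated.
S3: dominated by S2 (side-effect rate 16≤31, efficacy 83≥74, cost 860≤4411).
S4: dominated by S1 (side-effect rate 4≤36, efficacy 68≥36, cost 2770≤4164).
S5: not dominated (best cost).
S6: not dominated.
S7: not dominated.
S8: not dominated (best efficacy).
S9: not dominated (best side-effect rate).
S10: not dominated.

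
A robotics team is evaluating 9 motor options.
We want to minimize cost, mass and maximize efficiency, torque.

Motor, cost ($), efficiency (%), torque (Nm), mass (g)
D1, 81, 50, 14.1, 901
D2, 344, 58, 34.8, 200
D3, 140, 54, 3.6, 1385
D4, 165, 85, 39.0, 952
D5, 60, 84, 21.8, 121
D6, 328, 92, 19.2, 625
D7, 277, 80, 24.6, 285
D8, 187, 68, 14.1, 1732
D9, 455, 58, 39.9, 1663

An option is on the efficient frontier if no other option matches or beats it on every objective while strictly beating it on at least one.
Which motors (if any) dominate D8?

D4: cost 165≤187, efficiency 85≥68, torque 39.0≥14.1, mass 952≤1732 — dominates D8.
D5: cost 60≤187, efficiency 84≥68, torque 21.8≥14.1, mass 121≤1732 — dominates D8.
Others (D1, D2, D3, D6, D7, D9) are each worse than D8 on at least one objective.

D4, D5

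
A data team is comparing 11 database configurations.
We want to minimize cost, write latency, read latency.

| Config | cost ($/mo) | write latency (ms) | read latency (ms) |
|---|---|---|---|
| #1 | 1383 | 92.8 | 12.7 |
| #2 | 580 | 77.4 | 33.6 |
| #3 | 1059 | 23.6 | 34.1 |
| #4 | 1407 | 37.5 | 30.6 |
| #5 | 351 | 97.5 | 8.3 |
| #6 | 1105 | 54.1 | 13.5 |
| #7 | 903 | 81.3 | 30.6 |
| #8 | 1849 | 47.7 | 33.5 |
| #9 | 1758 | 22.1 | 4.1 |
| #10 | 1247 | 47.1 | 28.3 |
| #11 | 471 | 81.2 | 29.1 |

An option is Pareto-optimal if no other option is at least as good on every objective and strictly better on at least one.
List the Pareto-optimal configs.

#1, #2, #3, #4, #5, #6, #9, #10, #11

#1: not dominated.
#2: not dominated.
#3: not dominated.
#4: not dominated.
#5: not dominated (best cost).
#6: not dominated.
#7: dominated by #11 (cost 471≤903, write latency 81.2≤81.3, read latency 29.1≤30.6).
#8: dominated by #4 (cost 1407≤1849, write latency 37.5≤47.7, read latency 30.6≤33.5).
#9: not dominated (best write latency).
#10: not dominated.
#11: not dominated.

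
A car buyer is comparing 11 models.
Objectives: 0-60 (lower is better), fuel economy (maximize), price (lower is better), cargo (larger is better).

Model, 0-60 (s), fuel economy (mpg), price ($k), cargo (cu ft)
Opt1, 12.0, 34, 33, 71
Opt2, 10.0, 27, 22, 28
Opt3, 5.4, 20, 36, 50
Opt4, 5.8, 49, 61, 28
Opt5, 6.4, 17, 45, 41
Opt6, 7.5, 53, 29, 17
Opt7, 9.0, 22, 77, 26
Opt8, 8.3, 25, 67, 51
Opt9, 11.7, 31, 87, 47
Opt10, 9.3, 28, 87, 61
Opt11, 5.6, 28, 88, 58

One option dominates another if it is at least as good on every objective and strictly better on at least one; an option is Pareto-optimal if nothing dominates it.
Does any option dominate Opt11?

No

Opt1: worse on 0-60 (12.0 vs 5.6).
Opt2: worse on 0-60 (10.0 vs 5.6).
Opt3: worse on fuel economy (20 vs 28).
Opt4: worse on 0-60 (5.8 vs 5.6).
Opt5: worse on 0-60 (6.4 vs 5.6).
Opt6: worse on 0-60 (7.5 vs 5.6).
Opt7: worse on 0-60 (9.0 vs 5.6).
Opt8: worse on 0-60 (8.3 vs 5.6).
Opt9: worse on 0-60 (11.7 vs 5.6).
Opt10: worse on 0-60 (9.3 vs 5.6).
No option is at least as good as Opt11 on every objective and strictly better on one.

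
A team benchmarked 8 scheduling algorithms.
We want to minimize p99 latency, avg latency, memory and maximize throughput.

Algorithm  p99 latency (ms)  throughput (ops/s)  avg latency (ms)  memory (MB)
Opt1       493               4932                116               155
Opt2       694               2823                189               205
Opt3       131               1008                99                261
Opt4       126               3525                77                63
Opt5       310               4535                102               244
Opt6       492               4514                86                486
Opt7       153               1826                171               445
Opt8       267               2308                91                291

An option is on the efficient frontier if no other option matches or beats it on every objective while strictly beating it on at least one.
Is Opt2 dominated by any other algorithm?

Yes

Opt1 vs Opt2: p99 latency 493≤694, throughput 4932≥2823, avg latency 116≤189, memory 155≤205 — Opt1 is at least as good on every objective and strictly better on at least one, so Opt1 dominates Opt2.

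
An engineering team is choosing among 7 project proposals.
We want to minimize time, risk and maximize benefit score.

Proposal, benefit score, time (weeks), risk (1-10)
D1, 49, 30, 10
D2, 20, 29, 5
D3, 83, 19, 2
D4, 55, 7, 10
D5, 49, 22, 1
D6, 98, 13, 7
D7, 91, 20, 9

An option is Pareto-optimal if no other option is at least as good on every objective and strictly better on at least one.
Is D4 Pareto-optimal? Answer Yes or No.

D1: worse on benefit score (49 vs 55).
D2: worse on benefit score (20 vs 55).
D3: worse on time (19 vs 7).
D5: worse on benefit score (49 vs 55).
D6: worse on time (13 vs 7).
D7: worse on time (20 vs 7).
No option is at least as good as D4 on every objective and strictly better on one.

Yes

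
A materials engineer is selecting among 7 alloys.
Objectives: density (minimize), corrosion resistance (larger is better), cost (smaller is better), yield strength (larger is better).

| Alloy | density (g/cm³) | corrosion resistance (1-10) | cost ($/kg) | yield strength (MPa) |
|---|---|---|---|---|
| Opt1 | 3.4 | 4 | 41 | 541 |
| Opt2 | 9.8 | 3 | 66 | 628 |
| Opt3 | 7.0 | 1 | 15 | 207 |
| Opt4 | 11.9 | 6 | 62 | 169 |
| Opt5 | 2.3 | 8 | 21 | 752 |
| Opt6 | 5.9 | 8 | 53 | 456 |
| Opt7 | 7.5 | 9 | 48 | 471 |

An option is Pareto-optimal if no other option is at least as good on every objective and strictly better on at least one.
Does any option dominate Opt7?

Opt1: worse on corrosion resistance (4 vs 9).
Opt2: worse on density (9.8 vs 7.5).
Opt3: worse on corrosion resistance (1 vs 9).
Opt4: worse on density (11.9 vs 7.5).
Opt5: worse on corrosion resistance (8 vs 9).
Opt6: worse on corrosion resistance (8 vs 9).
No option is at least as good as Opt7 on every objective and strictly better on one.

No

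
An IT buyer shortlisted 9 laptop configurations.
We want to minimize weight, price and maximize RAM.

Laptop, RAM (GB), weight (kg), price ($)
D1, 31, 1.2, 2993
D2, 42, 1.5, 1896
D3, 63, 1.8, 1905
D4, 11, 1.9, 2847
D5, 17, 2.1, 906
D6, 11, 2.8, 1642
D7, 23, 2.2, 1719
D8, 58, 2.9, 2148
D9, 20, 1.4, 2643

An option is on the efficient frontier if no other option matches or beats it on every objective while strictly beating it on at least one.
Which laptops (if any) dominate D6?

D5

D5: RAM 17≥11, weight 2.1≤2.8, price 906≤1642 — dominates D6.
Others (D1, D2, D3, D4, D7, D8, D9) are each worse than D6 on at least one objective.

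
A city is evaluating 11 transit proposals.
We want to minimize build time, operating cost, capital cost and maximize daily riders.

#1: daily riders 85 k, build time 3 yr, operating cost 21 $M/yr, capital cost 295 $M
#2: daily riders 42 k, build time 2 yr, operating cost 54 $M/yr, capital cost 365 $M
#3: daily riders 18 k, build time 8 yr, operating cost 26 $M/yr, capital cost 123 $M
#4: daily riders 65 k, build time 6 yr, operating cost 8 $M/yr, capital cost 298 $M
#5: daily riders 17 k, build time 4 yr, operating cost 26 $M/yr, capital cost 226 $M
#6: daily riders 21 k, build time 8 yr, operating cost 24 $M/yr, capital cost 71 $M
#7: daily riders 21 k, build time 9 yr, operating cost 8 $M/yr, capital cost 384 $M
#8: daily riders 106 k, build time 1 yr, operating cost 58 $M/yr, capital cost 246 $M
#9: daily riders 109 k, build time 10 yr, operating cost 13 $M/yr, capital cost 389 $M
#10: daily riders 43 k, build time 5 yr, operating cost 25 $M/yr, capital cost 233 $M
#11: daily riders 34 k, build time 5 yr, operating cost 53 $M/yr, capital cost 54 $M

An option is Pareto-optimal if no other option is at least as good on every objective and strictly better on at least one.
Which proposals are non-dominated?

#1: not dominated.
#2: not dominated.
#3: dominated by #6 (daily riders 21≥18, build time 8≤8, operating cost 24≤26, capital cost 71≤123).
#4: not dominated.
#5: not dominated.
#6: not dominated.
#7: dominated by #4 (daily riders 65≥21, build time 6≤9, operating cost 8≤8, capital cost 298≤384).
#8: not dominated (best build time).
#9: not dominated (best daily riders).
#10: not dominated.
#11: not dominated (best capital cost).

#1, #2, #4, #5, #6, #8, #9, #10, #11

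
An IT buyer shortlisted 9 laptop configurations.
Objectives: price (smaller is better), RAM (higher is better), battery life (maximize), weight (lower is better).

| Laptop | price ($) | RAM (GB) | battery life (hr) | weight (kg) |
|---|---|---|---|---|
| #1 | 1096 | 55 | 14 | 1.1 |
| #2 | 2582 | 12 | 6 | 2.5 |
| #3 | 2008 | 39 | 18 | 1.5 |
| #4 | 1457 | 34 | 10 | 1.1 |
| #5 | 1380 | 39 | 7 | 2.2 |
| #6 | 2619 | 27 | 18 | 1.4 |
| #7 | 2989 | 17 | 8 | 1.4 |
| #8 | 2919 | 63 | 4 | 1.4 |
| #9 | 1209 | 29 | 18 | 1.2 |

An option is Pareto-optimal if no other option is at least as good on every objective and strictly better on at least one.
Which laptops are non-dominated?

#1: not dominated (best price).
#2: dominated by #1 (price 1096≤2582, RAM 55≥12, battery life 14≥6, weight 1.1≤2.5).
#3: not dominated.
#4: dominated by #1 (price 1096≤1457, RAM 55≥34, battery life 14≥10, weight 1.1≤1.1).
#5: dominated by #1 (price 1096≤1380, RAM 55≥39, battery life 14≥7, weight 1.1≤2.2).
#6: dominated by #9 (price 1209≤2619, RAM 29≥27, battery life 18≥18, weight 1.2≤1.4).
#7: dominated by #1 (price 1096≤2989, RAM 55≥17, battery life 14≥8, weight 1.1≤1.4).
#8: not dominated (best RAM).
#9: not dominated.

#1, #3, #8, #9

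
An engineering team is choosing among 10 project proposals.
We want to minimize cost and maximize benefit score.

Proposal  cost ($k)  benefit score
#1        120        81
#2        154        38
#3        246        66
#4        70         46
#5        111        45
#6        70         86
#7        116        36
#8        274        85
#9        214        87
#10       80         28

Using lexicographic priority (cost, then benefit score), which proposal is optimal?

#6

First minimize cost: best is 70, kept {#4, #6}.
Then maximize benefit score: best is 86, kept {#6}.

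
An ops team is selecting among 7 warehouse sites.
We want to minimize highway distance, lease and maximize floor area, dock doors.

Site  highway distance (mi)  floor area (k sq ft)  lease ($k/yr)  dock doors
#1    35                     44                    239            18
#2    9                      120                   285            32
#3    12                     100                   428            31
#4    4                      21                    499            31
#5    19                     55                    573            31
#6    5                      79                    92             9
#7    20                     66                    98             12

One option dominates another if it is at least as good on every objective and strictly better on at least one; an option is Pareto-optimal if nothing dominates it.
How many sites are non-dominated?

#1: not dominated.
#2: not dominated (best floor area).
#3: dominated by #2 (highway distance 9≤12, floor area 120≥100, lease 285≤428, dock doors 32≥31).
#4: not dominated (best highway distance).
#5: dominated by #2 (highway distance 9≤19, floor area 120≥55, lease 285≤573, dock doors 32≥31).
#6: not dominated (best lease).
#7: not dominated.
Pareto-optimal: #1, #2, #4, #6, #7 → 5.

5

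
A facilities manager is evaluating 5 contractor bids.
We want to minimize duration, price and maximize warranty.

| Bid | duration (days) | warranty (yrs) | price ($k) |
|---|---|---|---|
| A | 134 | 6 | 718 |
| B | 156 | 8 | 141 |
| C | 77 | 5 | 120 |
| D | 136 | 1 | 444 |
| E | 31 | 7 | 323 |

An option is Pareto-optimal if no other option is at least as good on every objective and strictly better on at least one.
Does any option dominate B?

A: worse on warranty (6 vs 8).
C: worse on warranty (5 vs 8).
D: worse on warranty (1 vs 8).
E: worse on warranty (7 vs 8).
No option is at least as good as B on every objective and strictly better on one.

No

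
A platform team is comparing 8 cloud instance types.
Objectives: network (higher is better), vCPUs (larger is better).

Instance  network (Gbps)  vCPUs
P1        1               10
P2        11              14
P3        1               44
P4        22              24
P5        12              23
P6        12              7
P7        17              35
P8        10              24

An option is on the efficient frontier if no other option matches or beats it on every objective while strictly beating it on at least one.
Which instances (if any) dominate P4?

none

P1: worse on network (1 vs 22).
P2: worse on network (11 vs 22).
P3: worse on network (1 vs 22).
P5: worse on network (12 vs 22).
P6: worse on network (12 vs 22).
P7: worse on network (17 vs 22).
P8: worse on network (10 vs 22).
No option dominates P4.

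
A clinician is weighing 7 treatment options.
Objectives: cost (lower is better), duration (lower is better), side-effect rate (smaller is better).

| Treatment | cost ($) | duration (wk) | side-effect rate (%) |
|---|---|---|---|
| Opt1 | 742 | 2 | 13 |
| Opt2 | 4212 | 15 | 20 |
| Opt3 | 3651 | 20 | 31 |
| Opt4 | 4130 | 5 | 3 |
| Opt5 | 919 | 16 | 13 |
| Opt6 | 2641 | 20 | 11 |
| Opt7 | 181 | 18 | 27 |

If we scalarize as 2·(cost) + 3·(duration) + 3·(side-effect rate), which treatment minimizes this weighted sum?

Opt7

Opt1: 2·742 + 3·2 + 3·13 = 1529
Opt2: 2·4212 + 3·15 + 3·20 = 8529
Opt3: 2·3651 + 3·20 + 3·31 = 7455
Opt4: 2·4130 + 3·5 + 3·3 = 8284
Opt5: 2·919 + 3·16 + 3·13 = 1925
Opt6: 2·2641 + 3·20 + 3·11 = 5375
Opt7: 2·181 + 3·18 + 3·27 = 497
Lowest: Opt7 at 497.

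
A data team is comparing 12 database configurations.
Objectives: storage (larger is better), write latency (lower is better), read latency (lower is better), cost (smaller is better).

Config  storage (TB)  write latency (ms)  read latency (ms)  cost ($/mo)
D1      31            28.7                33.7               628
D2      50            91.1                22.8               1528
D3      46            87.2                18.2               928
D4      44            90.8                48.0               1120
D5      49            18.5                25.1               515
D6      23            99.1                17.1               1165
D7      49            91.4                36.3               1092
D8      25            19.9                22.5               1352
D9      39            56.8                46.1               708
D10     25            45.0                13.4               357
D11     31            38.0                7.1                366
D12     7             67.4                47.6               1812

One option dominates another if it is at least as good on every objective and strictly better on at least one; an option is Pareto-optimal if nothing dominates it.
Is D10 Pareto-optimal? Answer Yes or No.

Yes

D1: worse on read latency (33.7 vs 13.4).
D2: worse on write latency (91.1 vs 45.0).
D3: worse on write latency (87.2 vs 45.0).
D4: worse on write latency (90.8 vs 45.0).
D5: worse on read latency (25.1 vs 13.4).
D6: worse on storage (23 vs 25).
D7: worse on write latency (91.4 vs 45.0).
D8: worse on read latency (22.5 vs 13.4).
D9: worse on write latency (56.8 vs 45.0).
D11: worse on cost (366 vs 357).
D12: worse on storage (7 vs 25).
No option is at least as good as D10 on every objective and strictly better on one.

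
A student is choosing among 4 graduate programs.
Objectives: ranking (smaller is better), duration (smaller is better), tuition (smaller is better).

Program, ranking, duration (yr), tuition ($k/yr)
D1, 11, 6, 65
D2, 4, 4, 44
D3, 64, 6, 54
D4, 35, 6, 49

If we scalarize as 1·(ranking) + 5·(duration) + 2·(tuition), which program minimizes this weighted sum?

D2

D1: 1·11 + 5·6 + 2·65 = 171
D2: 1·4 + 5·4 + 2·44 = 112
D3: 1·64 + 5·6 + 2·54 = 202
D4: 1·35 + 5·6 + 2·49 = 163
Lowest: D2 at 112.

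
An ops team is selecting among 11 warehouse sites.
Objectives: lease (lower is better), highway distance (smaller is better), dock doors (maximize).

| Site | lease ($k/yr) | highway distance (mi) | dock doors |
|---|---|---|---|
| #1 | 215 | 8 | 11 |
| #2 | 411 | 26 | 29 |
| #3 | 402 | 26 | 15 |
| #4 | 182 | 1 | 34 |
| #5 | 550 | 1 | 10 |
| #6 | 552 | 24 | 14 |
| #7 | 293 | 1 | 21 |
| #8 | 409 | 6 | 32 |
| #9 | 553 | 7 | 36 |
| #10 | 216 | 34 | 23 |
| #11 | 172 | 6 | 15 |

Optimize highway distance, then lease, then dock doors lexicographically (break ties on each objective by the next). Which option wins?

#4

First minimize highway distance: best is 1, kept {#4, #5, #7}.
Then minimize lease: best is 182, kept {#4}.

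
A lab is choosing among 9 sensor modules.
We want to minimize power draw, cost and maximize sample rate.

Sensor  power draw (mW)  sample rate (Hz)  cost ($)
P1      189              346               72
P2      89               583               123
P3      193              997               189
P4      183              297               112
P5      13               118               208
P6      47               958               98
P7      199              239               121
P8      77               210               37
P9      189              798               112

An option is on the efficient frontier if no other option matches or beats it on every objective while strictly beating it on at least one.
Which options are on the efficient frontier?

P1: not dominated.
P2: dominated by P6 (power draw 47≤89, sample rate 958≥583, cost 98≤123).
P3: not dominated (best sample rate).
P4: dominated by P6 (power draw 47≤183, sample rate 958≥297, cost 98≤112).
P5: not dominated (best power draw).
P6: not dominated.
P7: dominated by P1 (power draw 189≤199, sample rate 346≥239, cost 72≤121).
P8: not dominated (best cost).
P9: dominated by P6 (power draw 47≤189, sample rate 958≥798, cost 98≤112).

P1, P3, P5, P6, P8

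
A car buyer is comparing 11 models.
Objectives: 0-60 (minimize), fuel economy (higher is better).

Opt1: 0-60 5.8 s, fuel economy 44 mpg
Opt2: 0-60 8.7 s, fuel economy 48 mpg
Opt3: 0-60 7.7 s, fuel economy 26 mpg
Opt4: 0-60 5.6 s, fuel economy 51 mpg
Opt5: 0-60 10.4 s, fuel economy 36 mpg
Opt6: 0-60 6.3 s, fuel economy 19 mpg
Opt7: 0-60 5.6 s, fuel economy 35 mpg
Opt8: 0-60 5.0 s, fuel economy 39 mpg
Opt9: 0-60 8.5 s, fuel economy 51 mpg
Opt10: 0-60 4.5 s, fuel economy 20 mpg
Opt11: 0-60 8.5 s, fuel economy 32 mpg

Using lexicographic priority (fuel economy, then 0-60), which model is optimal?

First maximize fuel economy: best is 51, kept {Opt4, Opt9}.
Then minimize 0-60: best is 5.6, kept {Opt4}.

Opt4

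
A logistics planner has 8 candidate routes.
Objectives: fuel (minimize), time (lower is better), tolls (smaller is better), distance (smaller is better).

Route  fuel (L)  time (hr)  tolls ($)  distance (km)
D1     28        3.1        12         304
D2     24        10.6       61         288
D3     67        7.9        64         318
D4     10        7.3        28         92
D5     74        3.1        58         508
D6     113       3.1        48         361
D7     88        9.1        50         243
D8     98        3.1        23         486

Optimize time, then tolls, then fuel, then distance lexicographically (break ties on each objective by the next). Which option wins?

D1

First minimize time: best is 3.1, kept {D1, D5, D6, D8}.
Then minimize tolls: best is 12, kept {D1}.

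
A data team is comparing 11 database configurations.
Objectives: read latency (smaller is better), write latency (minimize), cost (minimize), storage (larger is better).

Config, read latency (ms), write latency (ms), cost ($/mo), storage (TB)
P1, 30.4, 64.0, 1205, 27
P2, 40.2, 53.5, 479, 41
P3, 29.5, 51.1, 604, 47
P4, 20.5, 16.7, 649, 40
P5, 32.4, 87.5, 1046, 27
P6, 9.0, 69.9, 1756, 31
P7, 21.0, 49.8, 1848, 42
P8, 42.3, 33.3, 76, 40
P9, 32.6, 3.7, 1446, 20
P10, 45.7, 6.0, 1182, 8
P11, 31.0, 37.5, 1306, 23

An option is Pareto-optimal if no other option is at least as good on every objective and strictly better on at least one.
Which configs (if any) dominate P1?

P3: read latency 29.5≤30.4, write latency 51.1≤64.0, cost 604≤1205, storage 47≥27 — dominates P1.
P4: read latency 20.5≤30.4, write latency 16.7≤64.0, cost 649≤1205, storage 40≥27 — dominates P1.
Others (P2, P5, P6, P7, P8, P9, P10, P11) are each worse than P1 on at least one objective.

P3, P4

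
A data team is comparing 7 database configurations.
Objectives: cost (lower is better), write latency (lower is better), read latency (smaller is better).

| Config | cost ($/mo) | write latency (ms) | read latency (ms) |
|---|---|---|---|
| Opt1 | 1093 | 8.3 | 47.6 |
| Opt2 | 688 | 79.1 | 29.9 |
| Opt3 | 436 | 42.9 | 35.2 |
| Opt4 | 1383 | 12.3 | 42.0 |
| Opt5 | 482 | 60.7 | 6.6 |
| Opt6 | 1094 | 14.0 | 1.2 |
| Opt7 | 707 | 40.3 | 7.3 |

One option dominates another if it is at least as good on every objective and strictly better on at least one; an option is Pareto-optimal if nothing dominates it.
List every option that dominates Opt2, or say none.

Opt5

Opt5: cost 482≤688, write latency 60.7≤79.1, read latency 6.6≤29.9 — dominates Opt2.
Others (Opt1, Opt3, Opt4, Opt6, Opt7) are each worse than Opt2 on at least one objective.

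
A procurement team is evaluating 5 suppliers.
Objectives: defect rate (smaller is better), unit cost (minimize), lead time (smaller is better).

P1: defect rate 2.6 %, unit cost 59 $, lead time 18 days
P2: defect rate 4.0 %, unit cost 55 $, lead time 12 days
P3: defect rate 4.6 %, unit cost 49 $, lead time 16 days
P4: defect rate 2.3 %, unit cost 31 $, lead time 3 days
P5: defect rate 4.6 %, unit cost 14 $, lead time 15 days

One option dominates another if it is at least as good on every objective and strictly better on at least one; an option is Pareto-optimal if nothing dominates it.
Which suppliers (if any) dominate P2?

P4

P4: defect rate 2.3≤4.0, unit cost 31≤55, lead time 3≤12 — dominates P2.
Others (P1, P3, P5) are each worse than P2 on at least one objective.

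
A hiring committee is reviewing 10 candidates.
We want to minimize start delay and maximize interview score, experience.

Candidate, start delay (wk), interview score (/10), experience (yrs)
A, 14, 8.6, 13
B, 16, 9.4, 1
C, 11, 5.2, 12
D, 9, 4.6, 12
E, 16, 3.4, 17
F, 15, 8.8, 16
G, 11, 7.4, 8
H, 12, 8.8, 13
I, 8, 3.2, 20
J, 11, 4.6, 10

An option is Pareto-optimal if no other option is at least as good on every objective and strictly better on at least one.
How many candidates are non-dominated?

A: dominated by H (start delay 12≤14, interview score 8.8≥8.6, experience 13≥13).
B: not dominated (best interview score).
C: not dominated.
D: not dominated.
E: not dominated.
F: not dominated.
G: not dominated.
H: not dominated.
I: not dominated (best start delay).
J: dominated by C (start delay 11≤11, interview score 5.2≥4.6, experience 12≥10).
Pareto-optimal: B, C, D, E, F, G, H, I → 8.

8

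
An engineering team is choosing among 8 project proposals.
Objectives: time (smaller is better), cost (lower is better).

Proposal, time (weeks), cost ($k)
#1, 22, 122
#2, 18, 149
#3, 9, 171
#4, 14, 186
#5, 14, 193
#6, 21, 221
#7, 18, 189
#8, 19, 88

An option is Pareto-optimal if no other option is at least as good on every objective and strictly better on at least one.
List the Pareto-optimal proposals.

#1: dominated by #8 (time 19≤22, cost 88≤122).
#2: not dominated.
#3: not dominated (best time).
#4: dominated by #3 (time 9≤14, cost 171≤186).
#5: dominated by #3 (time 9≤14, cost 171≤193).
#6: dominated by #2 (time 18≤21, cost 149≤221).
#7: dominated by #2 (time 18≤18, cost 149≤189).
#8: not dominated (best cost).

#2, #3, #8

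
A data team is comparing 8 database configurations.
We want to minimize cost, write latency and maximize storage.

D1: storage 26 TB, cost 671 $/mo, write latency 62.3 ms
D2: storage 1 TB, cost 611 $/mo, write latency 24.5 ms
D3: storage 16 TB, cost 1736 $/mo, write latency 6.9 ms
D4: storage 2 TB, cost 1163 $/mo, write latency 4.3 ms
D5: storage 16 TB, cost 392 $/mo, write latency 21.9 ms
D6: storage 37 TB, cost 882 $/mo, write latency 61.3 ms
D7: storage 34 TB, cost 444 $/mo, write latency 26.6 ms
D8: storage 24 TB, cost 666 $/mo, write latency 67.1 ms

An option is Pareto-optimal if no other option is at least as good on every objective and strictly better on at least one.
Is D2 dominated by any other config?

Yes

D5 vs D2: storage 16≥1, cost 392≤611, write latency 21.9≤24.5 — D5 is at least as good on every objective and strictly better on at least one, so D5 dominates D2.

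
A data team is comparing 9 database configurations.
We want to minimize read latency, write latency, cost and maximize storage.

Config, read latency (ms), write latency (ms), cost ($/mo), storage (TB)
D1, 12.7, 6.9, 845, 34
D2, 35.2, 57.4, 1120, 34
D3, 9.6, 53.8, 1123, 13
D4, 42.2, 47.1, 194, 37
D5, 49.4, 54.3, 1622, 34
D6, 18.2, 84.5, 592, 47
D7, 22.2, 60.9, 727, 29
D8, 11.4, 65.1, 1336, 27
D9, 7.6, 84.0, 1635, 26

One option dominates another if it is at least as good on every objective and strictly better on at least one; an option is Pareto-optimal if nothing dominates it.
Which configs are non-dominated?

D1, D3, D4, D6, D7, D8, D9

D1: not dominated (best write latency).
D2: dominated by D1 (read latency 12.7≤35.2, write latency 6.9≤57.4, cost 845≤1120, storage 34≥34).
D3: not dominated.
D4: not dominated (best cost).
D5: dominated by D1 (read latency 12.7≤49.4, write latency 6.9≤54.3, cost 845≤1622, storage 34≥34).
D6: not dominated (best storage).
D7: not dominated.
D8: not dominated.
D9: not dominated (best read latency).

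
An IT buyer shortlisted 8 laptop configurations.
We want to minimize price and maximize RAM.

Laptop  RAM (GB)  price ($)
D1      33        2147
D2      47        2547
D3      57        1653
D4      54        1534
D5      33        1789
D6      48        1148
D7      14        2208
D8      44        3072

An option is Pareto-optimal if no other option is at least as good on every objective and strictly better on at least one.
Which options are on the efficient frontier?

D1: dominated by D3 (RAM 57≥33, price 1653≤2147).
D2: dominated by D3 (RAM 57≥47, price 1653≤2547).
D3: not dominated (best RAM).
D4: not dominated.
D5: dominated by D3 (RAM 57≥33, price 1653≤1789).
D6: not dominated (best price).
D7: dominated by D1 (RAM 33≥14, price 2147≤2208).
D8: dominated by D2 (RAM 47≥44, price 2547≤3072).

D3, D4, D6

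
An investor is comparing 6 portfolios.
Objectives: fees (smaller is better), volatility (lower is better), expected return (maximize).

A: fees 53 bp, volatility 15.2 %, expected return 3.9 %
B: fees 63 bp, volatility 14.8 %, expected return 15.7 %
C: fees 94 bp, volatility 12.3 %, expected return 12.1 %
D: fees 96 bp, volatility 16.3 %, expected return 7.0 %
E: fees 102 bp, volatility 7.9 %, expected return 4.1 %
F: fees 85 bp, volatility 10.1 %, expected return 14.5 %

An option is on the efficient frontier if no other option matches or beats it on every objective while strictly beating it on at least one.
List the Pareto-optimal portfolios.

A, B, E, F

A: not dominated (best fees).
B: not dominated (best expected return).
C: dominated by F (fees 85≤94, volatility 10.1≤12.3, expected return 14.5≥12.1).
D: dominated by B (fees 63≤96, volatility 14.8≤16.3, expected return 15.7≥7.0).
E: not dominated (best volatility).
F: not dominated.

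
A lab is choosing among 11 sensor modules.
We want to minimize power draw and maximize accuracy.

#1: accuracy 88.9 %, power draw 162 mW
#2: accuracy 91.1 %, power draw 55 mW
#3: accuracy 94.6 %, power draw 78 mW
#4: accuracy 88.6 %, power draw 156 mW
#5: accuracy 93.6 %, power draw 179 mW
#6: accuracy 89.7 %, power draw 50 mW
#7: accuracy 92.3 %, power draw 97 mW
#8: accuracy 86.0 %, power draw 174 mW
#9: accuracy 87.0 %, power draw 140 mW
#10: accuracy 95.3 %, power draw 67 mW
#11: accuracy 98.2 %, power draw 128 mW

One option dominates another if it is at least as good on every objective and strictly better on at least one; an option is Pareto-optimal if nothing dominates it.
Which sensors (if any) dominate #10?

#1: worse on accuracy (88.9 vs 95.3).
#2: worse on accuracy (91.1 vs 95.3).
#3: worse on accuracy (94.6 vs 95.3).
#4: worse on accuracy (88.6 vs 95.3).
#5: worse on accuracy (93.6 vs 95.3).
#6: worse on accuracy (89.7 vs 95.3).
#7: worse on accuracy (92.3 vs 95.3).
#8: worse on accuracy (86.0 vs 95.3).
#9: worse on accuracy (87.0 vs 95.3).
#11: worse on power draw (128 vs 67).
No option dominates #10.

none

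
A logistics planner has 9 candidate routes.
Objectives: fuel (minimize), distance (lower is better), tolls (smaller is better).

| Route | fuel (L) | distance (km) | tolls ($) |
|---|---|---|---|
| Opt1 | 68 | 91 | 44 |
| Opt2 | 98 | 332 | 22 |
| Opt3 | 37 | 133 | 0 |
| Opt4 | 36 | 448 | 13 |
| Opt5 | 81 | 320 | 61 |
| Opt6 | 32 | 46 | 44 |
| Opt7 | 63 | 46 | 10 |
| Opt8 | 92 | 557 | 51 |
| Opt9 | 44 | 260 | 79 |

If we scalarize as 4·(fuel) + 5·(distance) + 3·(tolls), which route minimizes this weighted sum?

Opt6

Opt1: 4·68 + 5·91 + 3·44 = 859
Opt2: 4·98 + 5·332 + 3·22 = 2118
Opt3: 4·37 + 5·133 + 3·0 = 813
Opt4: 4·36 + 5·448 + 3·13 = 2423
Opt5: 4·81 + 5·320 + 3·61 = 2107
Opt6: 4·32 + 5·46 + 3·44 = 490
Opt7: 4·63 + 5·46 + 3·10 = 512
Opt8: 4·92 + 5·557 + 3·51 = 3306
Opt9: 4·44 + 5·260 + 3·79 = 1713
Lowest: Opt6 at 490.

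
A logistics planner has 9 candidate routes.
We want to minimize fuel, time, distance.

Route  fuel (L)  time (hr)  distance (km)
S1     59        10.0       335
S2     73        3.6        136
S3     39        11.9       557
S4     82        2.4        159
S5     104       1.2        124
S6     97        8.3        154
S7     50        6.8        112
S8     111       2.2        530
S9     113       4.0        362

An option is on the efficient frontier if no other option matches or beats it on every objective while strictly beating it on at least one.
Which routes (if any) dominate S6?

S2: fuel 73≤97, time 3.6≤8.3, distance 136≤154 — dominates S6.
S7: fuel 50≤97, time 6.8≤8.3, distance 112≤154 — dominates S6.
Others (S1, S3, S4, S5, S8, S9) are each worse than S6 on at least one objective.

S2, S7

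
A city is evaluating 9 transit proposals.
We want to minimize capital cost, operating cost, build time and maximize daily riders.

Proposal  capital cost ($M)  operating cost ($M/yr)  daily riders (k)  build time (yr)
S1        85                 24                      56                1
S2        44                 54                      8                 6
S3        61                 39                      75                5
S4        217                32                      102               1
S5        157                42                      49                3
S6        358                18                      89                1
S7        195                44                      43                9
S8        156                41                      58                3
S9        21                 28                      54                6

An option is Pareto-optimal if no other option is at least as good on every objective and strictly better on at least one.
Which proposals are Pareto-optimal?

S1, S3, S4, S6, S8, S9

S1: not dominated.
S2: dominated by S9 (capital cost 21≤44, operating cost 28≤54, daily riders 54≥8, build time 6≤6).
S3: not dominated.
S4: not dominated (best daily riders).
S5: dominated by S1 (capital cost 85≤157, operating cost 24≤42, daily riders 56≥49, build time 1≤3).
S6: not dominated (best operating cost).
S7: dominated by S1 (capital cost 85≤195, operating cost 24≤44, daily riders 56≥43, build time 1≤9).
S8: not dominated.
S9: not dominated (best capital cost).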